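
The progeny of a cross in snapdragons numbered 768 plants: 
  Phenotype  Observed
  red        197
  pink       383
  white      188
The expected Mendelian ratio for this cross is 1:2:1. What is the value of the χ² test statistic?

0.216

Total ratio parts = 4. Expected numbers out of 768:
  red: 768 × 1/4 = 192
  pink: 768 × 2/4 = 384
  white: 768 × 1/4 = 192
χ² = Σ (O − E)² / E
  red: (197 − 192)² / 192 = 0.1302
  pink: (383 − 384)² / 384 = 0.0026
  white: (188 − 192)² / 192 = 0.0833
χ² = 0.1302 + 0.0026 + 0.0833 = 0.2161 ≈ 0.216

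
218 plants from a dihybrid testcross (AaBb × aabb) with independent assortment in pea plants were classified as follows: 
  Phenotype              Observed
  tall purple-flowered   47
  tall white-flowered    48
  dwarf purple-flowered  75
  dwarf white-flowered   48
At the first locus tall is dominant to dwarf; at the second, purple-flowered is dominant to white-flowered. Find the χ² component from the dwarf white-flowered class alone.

0.775

A dihybrid testcross with independent assortment gives a 1:1:1:1 ratio.
Total ratio parts = 4. Expected numbers out of 218:
  tall purple-flowered: 218 × 1/4 = 54.5
  tall white-flowered: 218 × 1/4 = 54.5
  dwarf purple-flowered: 218 × 1/4 = 54.5
  dwarf white-flowered: 218 × 1/4 = 54.5
Contribution of dwarf white-flowered: (48 − 54.5)² / 54.5 = 0.7752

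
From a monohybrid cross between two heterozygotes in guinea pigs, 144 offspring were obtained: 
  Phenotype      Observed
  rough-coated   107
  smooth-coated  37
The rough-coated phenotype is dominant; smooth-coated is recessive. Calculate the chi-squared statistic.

0.037

For a monohybrid cross between heterozygotes with complete dominance, the expected phenotypic ratio is 3:1.
Under the 3:1 hypothesis (Σ ratio = 4, N = 144):
  rough-coated: 144 × 3/4 = 108
  smooth-coated: 144 × 1/4 = 36
χ² = Σ (O − E)² / E
  rough-coated: (107 − 108)² / 108 = 0.0093
  smooth-coated: (37 − 36)² / 36 = 0.0278
χ² = 0.0093 + 0.0278 = 0.0371 ≈ 0.037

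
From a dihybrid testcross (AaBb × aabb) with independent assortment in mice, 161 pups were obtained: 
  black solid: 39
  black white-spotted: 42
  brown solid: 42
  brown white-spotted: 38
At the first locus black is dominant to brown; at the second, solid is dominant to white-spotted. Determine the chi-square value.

A dihybrid testcross with independent assortment gives a 1:1:1:1 ratio.
Total ratio parts = 4. Expected numbers out of 161:
  black solid: 161 × 1/4 = 40.25
  black white-spotted: 161 × 1/4 = 40.25
  brown solid: 161 × 1/4 = 40.25
  brown white-spotted: 161 × 1/4 = 40.25
χ² = Σ (O − E)² / E
  black solid: (39 − 40.25)² / 40.25 = 0.0388
  black white-spotted: (42 − 40.25)² / 40.25 = 0.0761
  brown solid: (42 − 40.25)² / 40.25 = 0.0761
  brown white-spotted: (38 − 40.25)² / 40.25 = 0.1258
χ² = 0.0388 + 0.0761 + 0.0761 + 0.1258 = 0.3168 ≈ 0.317

0.317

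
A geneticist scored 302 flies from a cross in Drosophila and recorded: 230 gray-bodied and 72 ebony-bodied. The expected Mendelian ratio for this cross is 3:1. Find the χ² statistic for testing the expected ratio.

Under the 3:1 hypothesis (Σ ratio = 4, N = 302):
  gray-bodied: 302 × 3/4 = 226.5
  ebony-bodied: 302 × 1/4 = 75.5
χ² = Σ (O − E)² / E
  gray-bodied: (230 − 226.5)² / 226.5 = 0.0541
  ebony-bodied: (72 − 75.5)² / 75.5 = 0.1623
χ² = 0.0541 + 0.1623 = 0.2164 ≈ 0.216

0.216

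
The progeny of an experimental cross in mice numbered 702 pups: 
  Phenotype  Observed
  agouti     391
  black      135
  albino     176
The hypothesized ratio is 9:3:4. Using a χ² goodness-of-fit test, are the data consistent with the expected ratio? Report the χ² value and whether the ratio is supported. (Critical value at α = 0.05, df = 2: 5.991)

0.126; consistent

Expected counts for N = 702 under a 9:3:4 ratio (total parts = 16):
  agouti: 702 × 9/16 = 394.875
  black: 702 × 3/16 = 131.625
  albino: 702 × 4/16 = 175.5
χ² = Σ (O − E)² / E
  agouti: (391 − 394.875)² / 394.875 = 0.0380
  black: (135 − 131.625)² / 131.625 = 0.0865
  albino: (176 − 175.5)² / 175.5 = 0.0014
χ² = 0.0380 + 0.0865 + 0.0014 = 0.1259 ≈ 0.126
Degrees of freedom = 3 − 1 = 2; critical value at α = 0.05 is 5.991.
Since 0.126 < 5.991, we fail to reject the null hypothesis — the data are consistent with the 9:3:4 ratio.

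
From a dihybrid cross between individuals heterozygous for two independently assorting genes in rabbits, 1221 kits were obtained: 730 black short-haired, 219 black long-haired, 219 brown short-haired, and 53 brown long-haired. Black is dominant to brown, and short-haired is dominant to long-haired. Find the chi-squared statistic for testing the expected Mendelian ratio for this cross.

A dihybrid F₂ with independent assortment and complete dominance at both loci gives a 9:3:3:1 phenotypic ratio.
Expected counts for N = 1221 under a 9:3:3:1 ratio (total parts = 16):
  black short-haired: 1221 × 9/16 = 686.8125
  black long-haired: 1221 × 3/16 = 228.9375
  brown short-haired: 1221 × 3/16 = 228.9375
  brown long-haired: 1221 × 1/16 = 76.3125
χ² = Σ (O − E)² / E
  black short-haired: (730 − 686.8125)² / 686.8125 = 2.7157
  black long-haired: (219 − 228.9375)² / 228.9375 = 0.4314
  brown short-haired: (219 − 228.9375)² / 228.9375 = 0.4314
  brown long-haired: (53 − 76.3125)² / 76.3125 = 7.1217
χ² = 2.7157 + 0.4314 + 0.4314 + 7.1217 = 10.7002 ≈ 10.700

10.700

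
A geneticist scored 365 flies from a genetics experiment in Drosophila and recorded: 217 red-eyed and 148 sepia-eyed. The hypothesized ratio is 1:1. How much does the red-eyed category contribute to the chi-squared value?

6.522

Expected counts for N = 365 under a 1:1 ratio (total parts = 2):
  red-eyed: 365 × 1/2 = 182.5
  sepia-eyed: 365 × 1/2 = 182.5
Contribution of red-eyed: (217 − 182.5)² / 182.5 = 6.5219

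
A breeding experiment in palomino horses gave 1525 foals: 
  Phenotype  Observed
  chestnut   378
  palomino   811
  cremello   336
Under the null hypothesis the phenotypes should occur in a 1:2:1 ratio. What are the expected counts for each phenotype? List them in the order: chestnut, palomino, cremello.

Under the 1:2:1 hypothesis (Σ ratio = 4, N = 1525):
  chestnut: 1525 × 1/4 = 381.25
  palomino: 1525 × 2/4 = 762.5
  cremello: 1525 × 1/4 = 381.25

381.25, 762.5, 381.25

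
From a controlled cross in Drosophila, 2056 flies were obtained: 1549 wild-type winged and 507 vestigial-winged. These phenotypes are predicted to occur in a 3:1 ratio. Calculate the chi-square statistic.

The 3:1 ratio has 4 parts, so with N = 2056 the expected counts are:
  wild-type winged: 2056 × 3/4 = 1542
  vestigial-winged: 2056 × 1/4 = 514
χ² = Σ (O − E)² / E
  wild-type winged: (1549 − 1542)² / 1542 = 0.0318
  vestigial-winged: (507 − 514)² / 514 = 0.0953
χ² = 0.0318 + 0.0953 = 0.1271 ≈ 0.127

0.127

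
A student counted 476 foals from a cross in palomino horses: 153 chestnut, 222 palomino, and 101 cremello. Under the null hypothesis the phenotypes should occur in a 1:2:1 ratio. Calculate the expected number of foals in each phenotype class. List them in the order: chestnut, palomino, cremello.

119, 238, 119

The 1:2:1 ratio has 4 parts, so with N = 476 the expected counts are:
  chestnut: 476 × 1/4 = 119
  palomino: 476 × 2/4 = 238
  cremello: 476 × 1/4 = 119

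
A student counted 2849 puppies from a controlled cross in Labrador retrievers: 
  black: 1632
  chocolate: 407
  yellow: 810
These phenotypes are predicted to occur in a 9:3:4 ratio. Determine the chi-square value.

Expected counts for N = 2849 under a 9:3:4 ratio (total parts = 16):
  black: 2849 × 9/16 = 1602.5625
  chocolate: 2849 × 3/16 = 534.1875
  yellow: 2849 × 4/16 = 712.25
χ² = Σ (O − E)² / E
  black: (1632 − 1602.5625)² / 1602.5625 = 0.5407
  chocolate: (407 − 534.1875)² / 534.1875 = 30.2827
  yellow: (810 − 712.25)² / 712.25 = 13.4153
χ² = 0.5407 + 30.2827 + 13.4153 = 44.2387 ≈ 44.239

44.239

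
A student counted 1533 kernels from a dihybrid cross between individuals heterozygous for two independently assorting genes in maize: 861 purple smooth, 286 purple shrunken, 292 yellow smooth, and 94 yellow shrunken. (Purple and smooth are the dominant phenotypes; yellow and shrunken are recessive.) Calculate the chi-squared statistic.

0.116

A dihybrid F₂ with independent assortment and complete dominance at both loci gives a 9:3:3:1 phenotypic ratio.
Total ratio parts = 16. Expected numbers out of 1533:
  purple smooth: 1533 × 9/16 = 862.3125
  purple shrunken: 1533 × 3/16 = 287.4375
  yellow smooth: 1533 × 3/16 = 287.4375
  yellow shrunken: 1533 × 1/16 = 95.8125
χ² = Σ (O − E)² / E
  purple smooth: (861 − 862.3125)² / 862.3125 = 0.0020
  purple shrunken: (286 − 287.4375)² / 287.4375 = 0.0072
  yellow smooth: (292 − 287.4375)² / 287.4375 = 0.0724
  yellow shrunken: (94 − 95.8125)² / 95.8125 = 0.0343
χ² = 0.0020 + 0.0072 + 0.0724 + 0.0343 = 0.1159 ≈ 0.116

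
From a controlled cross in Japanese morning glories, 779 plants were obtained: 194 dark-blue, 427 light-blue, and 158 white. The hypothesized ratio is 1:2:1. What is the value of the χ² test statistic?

Total ratio parts = 4. Expected numbers out of 779:
  dark-blue: 779 × 1/4 = 194.75
  light-blue: 779 × 2/4 = 389.5
  white: 779 × 1/4 = 194.75
χ² = Σ (O − E)² / E
  dark-blue: (194 − 194.75)² / 194.75 = 0.0029
  light-blue: (427 − 389.5)² / 389.5 = 3.6104
  white: (158 − 194.75)² / 194.75 = 6.9349
χ² = 0.0029 + 3.6104 + 6.9349 = 10.5482 ≈ 10.548

10.548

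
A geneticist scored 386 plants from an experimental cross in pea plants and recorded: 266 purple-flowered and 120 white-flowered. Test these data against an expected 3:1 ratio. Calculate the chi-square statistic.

7.630

Under the 3:1 hypothesis (Σ ratio = 4, N = 386):
  purple-flowered: 386 × 3/4 = 289.5
  white-flowered: 386 × 1/4 = 96.5
χ² = Σ (O − E)² / E
  purple-flowered: (266 − 289.5)² / 289.5 = 1.9076
  white-flowered: (120 − 96.5)² / 96.5 = 5.7228
χ² = 1.9076 + 5.7228 = 7.6304 ≈ 7.630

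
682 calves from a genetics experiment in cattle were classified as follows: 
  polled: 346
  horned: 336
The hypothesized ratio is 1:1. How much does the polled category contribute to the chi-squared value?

0.073

Expected counts for N = 682 under a 1:1 ratio (total parts = 2):
  polled: 682 × 1/2 = 341
  horned: 682 × 1/2 = 341
Contribution of polled: (346 − 341)² / 341 = 0.0733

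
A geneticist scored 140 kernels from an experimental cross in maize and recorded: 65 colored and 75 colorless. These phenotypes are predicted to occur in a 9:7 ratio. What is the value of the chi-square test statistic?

5.488

Expected counts for N = 140 under a 9:7 ratio (total parts = 16):
  colored: 140 × 9/16 = 78.75
  colorless: 140 × 7/16 = 61.25
χ² = Σ (O − E)² / E
  colored: (65 − 78.75)² / 78.75 = 2.4008
  colorless: (75 − 61.25)² / 61.25 = 3.0867
χ² = 2.4008 + 3.0867 = 5.4875 ≈ 5.488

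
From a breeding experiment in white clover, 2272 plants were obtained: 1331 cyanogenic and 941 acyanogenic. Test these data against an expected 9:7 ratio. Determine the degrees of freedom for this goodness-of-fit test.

A goodness-of-fit test with 2 phenotype classes has df = 2 − 1 = 1.

1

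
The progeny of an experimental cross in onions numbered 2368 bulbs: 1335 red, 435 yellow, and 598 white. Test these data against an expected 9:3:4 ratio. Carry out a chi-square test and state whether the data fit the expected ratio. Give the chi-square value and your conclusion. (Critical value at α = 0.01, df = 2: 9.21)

Under the 9:3:4 hypothesis (Σ ratio = 16, N = 2368):
  red: 2368 × 9/16 = 1332
  yellow: 2368 × 3/16 = 444
  white: 2368 × 4/16 = 592
χ² = Σ (O − E)² / E
  red: (1335 − 1332)² / 1332 = 0.0068
  yellow: (435 − 444)² / 444 = 0.1824
  white: (598 − 592)² / 592 = 0.0608
χ² = 0.0068 + 0.1824 + 0.0608 = 0.250
Degrees of freedom = 3 − 1 = 2; critical value at α = 0.01 is 9.21.
Since 0.250 < 9.21, we fail to reject the null hypothesis — the data are consistent with the 9:3:4 ratio.

0.250; consistent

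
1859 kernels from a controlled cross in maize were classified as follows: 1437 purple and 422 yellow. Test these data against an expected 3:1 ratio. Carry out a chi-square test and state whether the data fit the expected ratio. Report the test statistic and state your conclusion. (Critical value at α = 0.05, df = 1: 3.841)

Expected counts for N = 1859 under a 3:1 ratio (total parts = 4):
  purple: 1859 × 3/4 = 1394.25
  yellow: 1859 × 1/4 = 464.75
χ² = Σ (O − E)² / E
  purple: (1437 − 1394.25)² / 1394.25 = 1.3108
  yellow: (422 − 464.75)² / 464.75 = 3.9324
χ² = 1.3108 + 3.9324 = 5.2432 ≈ 5.243
Degrees of freedom = 2 − 1 = 1; critical value at α = 0.05 is 3.841.
Since 5.243 > 3.841, we reject the null hypothesis — the data do not fit the 3:1 ratio.

5.243; not consistent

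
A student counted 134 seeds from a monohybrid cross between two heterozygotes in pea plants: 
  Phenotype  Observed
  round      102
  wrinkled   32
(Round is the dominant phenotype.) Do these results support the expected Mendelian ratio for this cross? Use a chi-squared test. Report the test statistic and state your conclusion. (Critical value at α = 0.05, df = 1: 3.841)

For a monohybrid cross between heterozygotes with complete dominance, the expected phenotypic ratio is 3:1.
Total ratio parts = 4. Expected numbers out of 134:
  round: 134 × 3/4 = 100.5
  wrinkled: 134 × 1/4 = 33.5
χ² = Σ (O − E)² / E
  round: (102 − 100.5)² / 100.5 = 0.0224
  wrinkled: (32 − 33.5)² / 33.5 = 0.0672
χ² = 0.0224 + 0.0672 = 0.0896 ≈ 0.090
Degrees of freedom = 2 − 1 = 1; critical value at α = 0.05 is 3.841.
Since 0.090 < 3.841, we fail to reject the null hypothesis — the data are consistent with the 3:1 ratio.

0.090; consistent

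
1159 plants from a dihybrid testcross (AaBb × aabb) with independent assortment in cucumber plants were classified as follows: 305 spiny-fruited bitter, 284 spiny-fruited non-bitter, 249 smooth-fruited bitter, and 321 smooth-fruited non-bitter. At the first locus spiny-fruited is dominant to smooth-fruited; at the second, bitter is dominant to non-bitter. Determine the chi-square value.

10.018

A dihybrid testcross with independent assortment gives a 1:1:1:1 ratio.
Total ratio parts = 4. Expected numbers out of 1159:
  spiny-fruited bitter: 1159 × 1/4 = 289.75
  spiny-fruited non-bitter: 1159 × 1/4 = 289.75
  smooth-fruited bitter: 1159 × 1/4 = 289.75
  smooth-fruited non-bitter: 1159 × 1/4 = 289.75
χ² = Σ (O − E)² / E
  spiny-fruited bitter: (305 − 289.75)² / 289.75 = 0.8026
  spiny-fruited non-bitter: (284 − 289.75)² / 289.75 = 0.1141
  smooth-fruited bitter: (249 − 289.75)² / 289.75 = 5.7310
  smooth-fruited non-bitter: (321 − 289.75)² / 289.75 = 3.3704
χ² = 0.8026 + 0.1141 + 5.7310 + 3.3704 = 10.0181 ≈ 10.018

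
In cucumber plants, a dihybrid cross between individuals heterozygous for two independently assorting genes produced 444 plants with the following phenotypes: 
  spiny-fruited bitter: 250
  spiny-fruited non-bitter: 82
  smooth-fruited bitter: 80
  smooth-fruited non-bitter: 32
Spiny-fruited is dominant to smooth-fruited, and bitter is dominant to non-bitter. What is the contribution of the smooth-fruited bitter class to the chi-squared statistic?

A dihybrid F₂ with independent assortment and complete dominance at both loci gives a 9:3:3:1 phenotypic ratio.
Expected counts for N = 444 under a 9:3:3:1 ratio (total parts = 16):
  spiny-fruited bitter: 444 × 9/16 = 249.75
  spiny-fruited non-bitter: 444 × 3/16 = 83.25
  smooth-fruited bitter: 444 × 3/16 = 83.25
  smooth-fruited non-bitter: 444 × 1/16 = 27.75
Contribution of smooth-fruited bitter: (80 − 83.25)² / 83.25 = 0.1269

0.127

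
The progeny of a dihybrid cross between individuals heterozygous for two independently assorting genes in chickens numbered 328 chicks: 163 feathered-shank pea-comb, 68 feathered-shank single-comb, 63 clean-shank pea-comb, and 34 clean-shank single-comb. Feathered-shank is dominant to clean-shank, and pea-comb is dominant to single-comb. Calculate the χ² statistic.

A dihybrid F₂ with independent assortment and complete dominance at both loci gives a 9:3:3:1 phenotypic ratio.
Total ratio parts = 16. Expected numbers out of 328:
  feathered-shank pea-comb: 328 × 9/16 = 184.5
  feathered-shank single-comb: 328 × 3/16 = 61.5
  clean-shank pea-comb: 328 × 3/16 = 61.5
  clean-shank single-comb: 328 × 1/16 = 20.5
χ² = Σ (O − E)² / E
  feathered-shank pea-comb: (163 − 184.5)² / 184.5 = 2.5054
  feathered-shank single-comb: (68 − 61.5)² / 61.5 = 0.6870
  clean-shank pea-comb: (63 − 61.5)² / 61.5 = 0.0366
  clean-shank single-comb: (34 − 20.5)² / 20.5 = 8.8902
χ² = 2.5054 + 0.6870 + 0.0366 + 8.8902 = 12.1192 ≈ 12.119

12.119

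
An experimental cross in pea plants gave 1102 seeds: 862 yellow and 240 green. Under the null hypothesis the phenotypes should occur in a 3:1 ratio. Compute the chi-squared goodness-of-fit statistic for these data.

Under the 3:1 hypothesis (Σ ratio = 4, N = 1102):
  yellow: 1102 × 3/4 = 826.5
  green: 1102 × 1/4 = 275.5
χ² = Σ (O − E)² / E
  yellow: (862 − 826.5)² / 826.5 = 1.5248
  green: (240 − 275.5)² / 275.5 = 4.5744
χ² = 1.5248 + 4.5744 = 6.0992 ≈ 6.099

6.099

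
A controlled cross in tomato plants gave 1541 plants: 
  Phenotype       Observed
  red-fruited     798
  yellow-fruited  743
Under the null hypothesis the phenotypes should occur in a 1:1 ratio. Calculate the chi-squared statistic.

Total ratio parts = 2. Expected numbers out of 1541:
  red-fruited: 1541 × 1/2 = 770.5
  yellow-fruited: 1541 × 1/2 = 770.5
χ² = Σ (O − E)² / E
  red-fruited: (798 − 770.5)² / 770.5 = 0.9815
  yellow-fruited: (743 − 770.5)² / 770.5 = 0.9815
χ² = 0.9815 + 0.9815 = 1.963

1.963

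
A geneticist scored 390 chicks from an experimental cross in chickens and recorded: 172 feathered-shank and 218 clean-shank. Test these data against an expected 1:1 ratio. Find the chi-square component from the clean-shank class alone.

Total ratio parts = 2. Expected numbers out of 390:
  feathered-shank: 390 × 1/2 = 195
  clean-shank: 390 × 1/2 = 195
Contribution of clean-shank: (218 − 195)² / 195 = 2.7128

2.713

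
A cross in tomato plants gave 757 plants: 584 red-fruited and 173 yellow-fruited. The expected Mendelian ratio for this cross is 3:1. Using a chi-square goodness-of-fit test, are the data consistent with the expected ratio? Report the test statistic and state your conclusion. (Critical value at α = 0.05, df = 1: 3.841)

Expected counts for N = 757 under a 3:1 ratio (total parts = 4):
  red-fruited: 757 × 3/4 = 567.75
  yellow-fruited: 757 × 1/4 = 189.25
χ² = Σ (O − E)² / E
  red-fruited: (584 − 567.75)² / 567.75 = 0.4651
  yellow-fruited: (173 − 189.25)² / 189.25 = 1.3953
χ² = 0.4651 + 1.3953 = 1.8604 ≈ 1.860
Degrees of freedom = 2 − 1 = 1; critical value at α = 0.05 is 3.841.
Since 1.860 < 3.841, we fail to reject the null hypothesis — the data are consistent with the 3:1 ratio.

1.860; consistent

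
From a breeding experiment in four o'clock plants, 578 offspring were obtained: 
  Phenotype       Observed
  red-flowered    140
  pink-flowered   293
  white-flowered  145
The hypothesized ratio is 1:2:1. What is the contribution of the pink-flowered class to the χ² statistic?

Expected counts for N = 578 under a 1:2:1 ratio (total parts = 4):
  red-flowered: 578 × 1/4 = 144.5
  pink-flowered: 578 × 2/4 = 289
  white-flowered: 578 × 1/4 = 144.5
Contribution of pink-flowered: (293 − 289)² / 289 = 0.0554

0.055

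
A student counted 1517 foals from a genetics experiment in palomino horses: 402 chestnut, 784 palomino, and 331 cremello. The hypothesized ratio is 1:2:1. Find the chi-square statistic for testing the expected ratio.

8.361

Total ratio parts = 4. Expected numbers out of 1517:
  chestnut: 1517 × 1/4 = 379.25
  palomino: 1517 × 2/4 = 758.5
  cremello: 1517 × 1/4 = 379.25
χ² = Σ (O − E)² / E
  chestnut: (402 − 379.25)² / 379.25 = 1.3647
  palomino: (784 − 758.5)² / 758.5 = 0.8573
  cremello: (331 − 379.25)² / 379.25 = 6.1386
χ² = 1.3647 + 0.8573 + 6.1386 = 8.3606 ≈ 8.361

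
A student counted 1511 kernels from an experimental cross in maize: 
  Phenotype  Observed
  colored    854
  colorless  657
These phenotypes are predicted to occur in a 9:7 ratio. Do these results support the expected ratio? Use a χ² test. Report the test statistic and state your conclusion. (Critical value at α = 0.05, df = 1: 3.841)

0.044; consistent

Total ratio parts = 16. Expected numbers out of 1511:
  colored: 1511 × 9/16 = 849.9375
  colorless: 1511 × 7/16 = 661.0625
χ² = Σ (O − E)² / E
  colored: (854 − 849.9375)² / 849.9375 = 0.0194
  colorless: (657 − 661.0625)² / 661.0625 = 0.0250
χ² = 0.0194 + 0.0250 = 0.0444 ≈ 0.044
Degrees of freedom = 2 − 1 = 1; critical value at α = 0.05 is 3.841.
Since 0.044 < 3.841, we fail to reject the null hypothesis — the data are consistent with the 9:7 ratio.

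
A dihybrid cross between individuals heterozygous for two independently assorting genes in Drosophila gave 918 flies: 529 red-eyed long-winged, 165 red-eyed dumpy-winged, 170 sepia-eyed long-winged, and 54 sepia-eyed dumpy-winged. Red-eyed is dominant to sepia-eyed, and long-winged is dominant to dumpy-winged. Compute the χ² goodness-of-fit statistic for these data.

A dihybrid F₂ with independent assortment and complete dominance at both loci gives a 9:3:3:1 phenotypic ratio.
The 9:3:3:1 ratio has 16 parts, so with N = 918 the expected counts are:
  red-eyed long-winged: 918 × 9/16 = 516.375
  red-eyed dumpy-winged: 918 × 3/16 = 172.125
  sepia-eyed long-winged: 918 × 3/16 = 172.125
  sepia-eyed dumpy-winged: 918 × 1/16 = 57.375
χ² = Σ (O − E)² / E
  red-eyed long-winged: (529 − 516.375)² / 516.375 = 0.3087
  red-eyed dumpy-winged: (165 − 172.125)² / 172.125 = 0.2949
  sepia-eyed long-winged: (170 − 172.125)² / 172.125 = 0.0262
  sepia-eyed dumpy-winged: (54 − 57.375)² / 57.375 = 0.1985
χ² = 0.3087 + 0.2949 + 0.0262 + 0.1985 = 0.8283 ≈ 0.828

0.828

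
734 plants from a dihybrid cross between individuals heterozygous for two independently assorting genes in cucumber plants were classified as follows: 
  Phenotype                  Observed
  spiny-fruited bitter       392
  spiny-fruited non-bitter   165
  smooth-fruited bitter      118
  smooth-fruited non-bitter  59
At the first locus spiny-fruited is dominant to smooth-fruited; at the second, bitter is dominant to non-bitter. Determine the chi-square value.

13.054

A dihybrid F₂ with independent assortment and complete dominance at both loci gives a 9:3:3:1 phenotypic ratio.
Under the 9:3:3:1 hypothesis (Σ ratio = 16, N = 734):
  spiny-fruited bitter: 734 × 9/16 = 412.875
  spiny-fruited non-bitter: 734 × 3/16 = 137.625
  smooth-fruited bitter: 734 × 3/16 = 137.625
  smooth-fruited non-bitter: 734 × 1/16 = 45.875
χ² = Σ (O − E)² / E
  spiny-fruited bitter: (392 − 412.875)² / 412.875 = 1.0554
  spiny-fruited non-bitter: (165 − 137.625)² / 137.625 = 5.4452
  smooth-fruited bitter: (118 − 137.625)² / 137.625 = 2.7985
  smooth-fruited non-bitter: (59 − 45.875)² / 45.875 = 3.7551
χ² = 1.0554 + 5.4452 + 2.7985 + 3.7551 = 13.0542 ≈ 13.054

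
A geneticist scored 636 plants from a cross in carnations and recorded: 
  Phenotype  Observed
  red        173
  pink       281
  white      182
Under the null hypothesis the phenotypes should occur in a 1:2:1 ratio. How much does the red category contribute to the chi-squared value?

1.233

The 1:2:1 ratio has 4 parts, so with N = 636 the expected counts are:
  red: 636 × 1/4 = 159
  pink: 636 × 2/4 = 318
  white: 636 × 1/4 = 159
Contribution of red: (173 − 159)² / 159 = 1.2327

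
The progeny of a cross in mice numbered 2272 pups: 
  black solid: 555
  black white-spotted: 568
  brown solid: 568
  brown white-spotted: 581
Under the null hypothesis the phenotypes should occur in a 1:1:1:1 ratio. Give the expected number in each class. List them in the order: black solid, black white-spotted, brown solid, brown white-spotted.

Under the 1:1:1:1 hypothesis (Σ ratio = 4, N = 2272):
  black solid: 2272 × 1/4 = 568
  black white-spotted: 2272 × 1/4 = 568
  brown solid: 2272 × 1/4 = 568
  brown white-spotted: 2272 × 1/4 = 568

568, 568, 568, 568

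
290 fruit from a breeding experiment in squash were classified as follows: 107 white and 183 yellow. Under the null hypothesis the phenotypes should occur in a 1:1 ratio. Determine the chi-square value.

19.917

Under the 1:1 hypothesis (Σ ratio = 2, N = 290):
  white: 290 × 1/2 = 145
  yellow: 290 × 1/2 = 145
χ² = Σ (O − E)² / E
  white: (107 − 145)² / 145 = 9.9586
  yellow: (183 − 145)² / 145 = 9.9586
χ² = 9.9586 + 9.9586 = 19.9172 ≈ 19.917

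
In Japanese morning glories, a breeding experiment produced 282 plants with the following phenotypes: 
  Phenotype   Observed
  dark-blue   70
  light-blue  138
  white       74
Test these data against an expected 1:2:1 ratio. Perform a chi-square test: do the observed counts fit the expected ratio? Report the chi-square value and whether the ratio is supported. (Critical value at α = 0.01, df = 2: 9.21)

Total ratio parts = 4. Expected numbers out of 282:
  dark-blue: 282 × 1/4 = 70.5
  light-blue: 282 × 2/4 = 141
  white: 282 × 1/4 = 70.5
χ² = Σ (O − E)² / E
  dark-blue: (70 − 70.5)² / 70.5 = 0.0035
  light-blue: (138 − 141)² / 141 = 0.0638
  white: (74 − 70.5)² / 70.5 = 0.1738
χ² = 0.0035 + 0.0638 + 0.1738 = 0.2411 ≈ 0.241
Degrees of freedom = 3 − 1 = 2; critical value at α = 0.01 is 9.21.
Since 0.241 < 9.21, we fail to reject the null hypothesis — the data are consistent with the 1:2:1 ratio.

0.241; consistent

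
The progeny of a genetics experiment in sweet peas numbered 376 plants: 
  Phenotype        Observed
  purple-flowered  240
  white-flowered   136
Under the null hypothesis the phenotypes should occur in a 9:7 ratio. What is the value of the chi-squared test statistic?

8.778

The 9:7 ratio has 16 parts, so with N = 376 the expected counts are:
  purple-flowered: 376 × 9/16 = 211.5
  white-flowered: 376 × 7/16 = 164.5
χ² = Σ (O − E)² / E
  purple-flowered: (240 − 211.5)² / 211.5 = 3.8404
  white-flowered: (136 − 164.5)² / 164.5 = 4.9377
χ² = 3.8404 + 4.9377 = 8.7781 ≈ 8.778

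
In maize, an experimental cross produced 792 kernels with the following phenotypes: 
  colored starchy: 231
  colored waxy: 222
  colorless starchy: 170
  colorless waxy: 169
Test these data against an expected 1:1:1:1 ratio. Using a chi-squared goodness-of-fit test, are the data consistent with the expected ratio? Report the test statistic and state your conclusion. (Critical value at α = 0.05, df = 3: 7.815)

Under the 1:1:1:1 hypothesis (Σ ratio = 4, N = 792):
  colored starchy: 792 × 1/4 = 198
  colored waxy: 792 × 1/4 = 198
  colorless starchy: 792 × 1/4 = 198
  colorless waxy: 792 × 1/4 = 198
χ² = Σ (O − E)² / E
  colored starchy: (231 − 198)² / 198 = 5.5000
  colored waxy: (222 − 198)² / 198 = 2.9091
  colorless starchy: (170 − 198)² / 198 = 3.9596
  colorless waxy: (169 − 198)² / 198 = 4.2475
χ² = 5.5000 + 2.9091 + 3.9596 + 4.2475 = 16.6162 ≈ 16.616
Degrees of freedom = 4 − 1 = 3; critical value at α = 0.05 is 7.815.
Since 16.616 > 7.815, we reject the null hypothesis — the data do not fit the 1:1:1:1 ratio.

16.616; not consistent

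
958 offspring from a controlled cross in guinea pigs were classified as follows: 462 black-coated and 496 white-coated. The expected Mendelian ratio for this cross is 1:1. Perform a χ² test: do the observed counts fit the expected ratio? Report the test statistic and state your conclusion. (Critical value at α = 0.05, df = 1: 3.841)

Total ratio parts = 2. Expected numbers out of 958:
  black-coated: 958 × 1/2 = 479
  white-coated: 958 × 1/2 = 479
χ² = Σ (O − E)² / E
  black-coated: (462 − 479)² / 479 = 0.6033
  white-coated: (496 − 479)² / 479 = 0.6033
χ² = 0.6033 + 0.6033 = 1.2066 ≈ 1.207
Degrees of freedom = 2 − 1 = 1; critical value at α = 0.05 is 3.841.
Since 1.207 < 3.841, we fail to reject the null hypothesis — the data are consistent with the 1:1 ratio.

1.207; consistent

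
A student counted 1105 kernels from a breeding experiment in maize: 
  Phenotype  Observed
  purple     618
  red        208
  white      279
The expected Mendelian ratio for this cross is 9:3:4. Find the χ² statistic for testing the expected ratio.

0.051

Total ratio parts = 16. Expected numbers out of 1105:
  purple: 1105 × 9/16 = 621.5625
  red: 1105 × 3/16 = 207.1875
  white: 1105 × 4/16 = 276.25
χ² = Σ (O − E)² / E
  purple: (618 − 621.5625)² / 621.5625 = 0.0204
  red: (208 − 207.1875)² / 207.1875 = 0.0032
  white: (279 − 276.25)² / 276.25 = 0.0274
χ² = 0.0204 + 0.0032 + 0.0274 = 0.051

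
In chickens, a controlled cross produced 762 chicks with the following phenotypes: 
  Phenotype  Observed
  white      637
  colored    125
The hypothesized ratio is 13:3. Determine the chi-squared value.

2.752

The 13:3 ratio has 16 parts, so with N = 762 the expected counts are:
  white: 762 × 13/16 = 619.125
  colored: 762 × 3/16 = 142.875
χ² = Σ (O − E)² / E
  white: (637 − 619.125)² / 619.125 = 0.5161
  colored: (125 − 142.875)² / 142.875 = 2.2363
χ² = 0.5161 + 2.2363 = 2.7524 ≈ 2.752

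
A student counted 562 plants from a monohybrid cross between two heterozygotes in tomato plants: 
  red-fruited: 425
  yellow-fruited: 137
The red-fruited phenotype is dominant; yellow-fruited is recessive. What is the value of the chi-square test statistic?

For a monohybrid cross between heterozygotes with complete dominance, the expected phenotypic ratio is 3:1.
Under the 3:1 hypothesis (Σ ratio = 4, N = 562):
  red-fruited: 562 × 3/4 = 421.5
  yellow-fruited: 562 × 1/4 = 140.5
χ² = Σ (O − E)² / E
  red-fruited: (425 − 421.5)² / 421.5 = 0.0291
  yellow-fruited: (137 − 140.5)² / 140.5 = 0.0872
χ² = 0.0291 + 0.0872 = 0.1163 ≈ 0.116

0.116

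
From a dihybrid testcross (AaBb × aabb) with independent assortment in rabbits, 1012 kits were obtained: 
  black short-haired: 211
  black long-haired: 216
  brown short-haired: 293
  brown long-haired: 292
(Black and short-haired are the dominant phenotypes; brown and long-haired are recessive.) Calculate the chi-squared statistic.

A dihybrid testcross with independent assortment gives a 1:1:1:1 ratio.
The 1:1:1:1 ratio has 4 parts, so with N = 1012 the expected counts are:
  black short-haired: 1012 × 1/4 = 253
  black long-haired: 1012 × 1/4 = 253
  brown short-haired: 1012 × 1/4 = 253
  brown long-haired: 1012 × 1/4 = 253
χ² = Σ (O − E)² / E
  black short-haired: (211 − 253)² / 253 = 6.9723
  black long-haired: (216 − 253)² / 253 = 5.4111
  brown short-haired: (293 − 253)² / 253 = 6.3241
  brown long-haired: (292 − 253)² / 253 = 6.0119
χ² = 6.9723 + 5.4111 + 6.3241 + 6.0119 = 24.7194 ≈ 24.719

24.719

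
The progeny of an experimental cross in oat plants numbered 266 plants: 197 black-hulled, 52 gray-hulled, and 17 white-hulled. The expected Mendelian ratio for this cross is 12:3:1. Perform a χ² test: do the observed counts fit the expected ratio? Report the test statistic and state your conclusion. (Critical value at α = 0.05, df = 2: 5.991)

Expected counts for N = 266 under a 12:3:1 ratio (total parts = 16):
  black-hulled: 266 × 12/16 = 199.5
  gray-hulled: 266 × 3/16 = 49.875
  white-hulled: 266 × 1/16 = 16.625
χ² = Σ (O − E)² / E
  black-hulled: (197 − 199.5)² / 199.5 = 0.0313
  gray-hulled: (52 − 49.875)² / 49.875 = 0.0905
  white-hulled: (17 − 16.625)² / 16.625 = 0.0085
χ² = 0.0313 + 0.0905 + 0.0085 = 0.1303 ≈ 0.130
Degrees of freedom = 3 − 1 = 2; critical value at α = 0.05 is 5.991.
Since 0.130 < 5.991, we fail to reject the null hypothesis — the data are consistent with the 12:3:1 ratio.

0.130; consistent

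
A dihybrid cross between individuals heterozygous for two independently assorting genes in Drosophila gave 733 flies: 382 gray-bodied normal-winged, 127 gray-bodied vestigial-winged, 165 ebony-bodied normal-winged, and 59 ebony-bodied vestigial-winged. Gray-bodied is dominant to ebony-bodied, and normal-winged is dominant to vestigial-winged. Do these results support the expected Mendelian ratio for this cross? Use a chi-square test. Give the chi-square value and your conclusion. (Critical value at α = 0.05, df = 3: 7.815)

12.345; not consistent

A dihybrid F₂ with independent assortment and complete dominance at both loci gives a 9:3:3:1 phenotypic ratio.
Total ratio parts = 16. Expected numbers out of 733:
  gray-bodied normal-winged: 733 × 9/16 = 412.3125
  gray-bodied vestigial-winged: 733 × 3/16 = 137.4375
  ebony-bodied normal-winged: 733 × 3/16 = 137.4375
  ebony-bodied vestigial-winged: 733 × 1/16 = 45.8125
χ² = Σ (O − E)² / E
  gray-bodied normal-winged: (382 − 412.3125)² / 412.3125 = 2.2285
  gray-bodied vestigial-winged: (127 − 137.4375)² / 137.4375 = 0.7927
  ebony-bodied normal-winged: (165 − 137.4375)² / 137.4375 = 5.5275
  ebony-bodied vestigial-winged: (59 − 45.8125)² / 45.8125 = 3.7961
χ² = 2.2285 + 0.7927 + 5.5275 + 3.7961 = 12.3448 ≈ 12.345
Degrees of freedom = 4 − 1 = 3; critical value at α = 0.05 is 7.815.
Since 12.345 > 7.815, we reject the null hypothesis — the data do not fit the 9:3:3:1 ratio.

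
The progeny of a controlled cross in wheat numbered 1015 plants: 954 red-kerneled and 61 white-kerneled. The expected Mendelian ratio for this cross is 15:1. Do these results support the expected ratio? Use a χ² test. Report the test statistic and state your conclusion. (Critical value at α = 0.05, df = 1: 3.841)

0.100; consistent

Expected counts for N = 1015 under a 15:1 ratio (total parts = 16):
  red-kerneled: 1015 × 15/16 = 951.5625
  white-kerneled: 1015 × 1/16 = 63.4375
χ² = Σ (O − E)² / E
  red-kerneled: (954 − 951.5625)² / 951.5625 = 0.0062
  white-kerneled: (61 − 63.4375)² / 63.4375 = 0.0937
χ² = 0.0062 + 0.0937 = 0.0999 ≈ 0.100
Degrees of freedom = 2 − 1 = 1; critical value at α = 0.05 is 3.841.
Since 0.100 < 3.841, we fail to reject the null hypothesis — the data are consistent with the 15:1 ratio.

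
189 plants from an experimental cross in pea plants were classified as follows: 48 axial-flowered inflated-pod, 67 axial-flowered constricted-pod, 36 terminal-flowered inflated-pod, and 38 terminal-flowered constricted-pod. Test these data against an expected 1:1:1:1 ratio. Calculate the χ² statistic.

Under the 1:1:1:1 hypothesis (Σ ratio = 4, N = 189):
  axial-flowered inflated-pod: 189 × 1/4 = 47.25
  axial-flowered constricted-pod: 189 × 1/4 = 47.25
  terminal-flowered inflated-pod: 189 × 1/4 = 47.25
  terminal-flowered constricted-pod: 189 × 1/4 = 47.25
χ² = Σ (O − E)² / E
  axial-flowered inflated-pod: (48 − 47.25)² / 47.25 = 0.0119
  axial-flowered constricted-pod: (67 − 47.25)² / 47.25 = 8.2553
  terminal-flowered inflated-pod: (36 − 47.25)² / 47.25 = 2.6786
  terminal-flowered constricted-pod: (38 − 47.25)² / 47.25 = 1.8108
χ² = 0.0119 + 8.2553 + 2.6786 + 1.8108 = 12.7566 ≈ 12.757

12.757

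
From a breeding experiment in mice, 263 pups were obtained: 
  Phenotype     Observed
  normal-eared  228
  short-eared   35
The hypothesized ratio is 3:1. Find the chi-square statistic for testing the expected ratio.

19.175

Expected counts for N = 263 under a 3:1 ratio (total parts = 4):
  normal-eared: 263 × 3/4 = 197.25
  short-eared: 263 × 1/4 = 65.75
χ² = Σ (O − E)² / E
  normal-eared: (228 − 197.25)² / 197.25 = 4.7937
  short-eared: (35 − 65.75)² / 65.75 = 14.3812
χ² = 4.7937 + 14.3812 = 19.1749 ≈ 19.175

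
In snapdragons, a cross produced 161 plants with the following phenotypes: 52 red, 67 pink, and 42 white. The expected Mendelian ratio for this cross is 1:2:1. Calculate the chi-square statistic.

5.770

The 1:2:1 ratio has 4 parts, so with N = 161 the expected counts are:
  red: 161 × 1/4 = 40.25
  pink: 161 × 2/4 = 80.5
  white: 161 × 1/4 = 40.25
χ² = Σ (O − E)² / E
  red: (52 − 40.25)² / 40.25 = 3.4301
  pink: (67 − 80.5)² / 80.5 = 2.2640
  white: (42 − 40.25)² / 40.25 = 0.0761
χ² = 3.4301 + 2.2640 + 0.0761 = 5.7702 ≈ 5.770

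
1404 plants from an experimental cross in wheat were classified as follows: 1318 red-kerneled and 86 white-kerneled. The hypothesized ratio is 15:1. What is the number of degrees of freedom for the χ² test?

1

A goodness-of-fit test with 2 phenotype classes has df = 2 − 1 = 1.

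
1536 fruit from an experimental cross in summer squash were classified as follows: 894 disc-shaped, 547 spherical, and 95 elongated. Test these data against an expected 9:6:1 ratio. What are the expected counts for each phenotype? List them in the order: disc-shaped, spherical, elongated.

Expected counts for N = 1536 under a 9:6:1 ratio (total parts = 16):
  disc-shaped: 1536 × 9/16 = 864
  spherical: 1536 × 6/16 = 576
  elongated: 1536 × 1/16 = 96

864, 576, 96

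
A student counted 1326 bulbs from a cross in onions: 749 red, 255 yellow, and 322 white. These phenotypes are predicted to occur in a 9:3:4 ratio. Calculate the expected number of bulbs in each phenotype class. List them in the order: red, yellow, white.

The 9:3:4 ratio has 16 parts, so with N = 1326 the expected counts are:
  red: 1326 × 9/16 = 745.875
  yellow: 1326 × 3/16 = 248.625
  white: 1326 × 4/16 = 331.5

745.875, 248.625, 331.5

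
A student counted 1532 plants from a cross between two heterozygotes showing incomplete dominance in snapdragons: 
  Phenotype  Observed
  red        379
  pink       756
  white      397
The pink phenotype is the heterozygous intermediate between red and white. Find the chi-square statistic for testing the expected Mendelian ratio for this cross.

With incomplete dominance, a heterozygote × heterozygote cross gives a 1:2:1 phenotypic ratio.
Under the 1:2:1 hypothesis (Σ ratio = 4, N = 1532):
  red: 1532 × 1/4 = 383
  pink: 1532 × 2/4 = 766
  white: 1532 × 1/4 = 383
χ² = Σ (O − E)² / E
  red: (379 − 383)² / 383 = 0.0418
  pink: (756 − 766)² / 766 = 0.1305
  white: (397 − 383)² / 383 = 0.5117
χ² = 0.0418 + 0.1305 + 0.5117 = 0.684

0.684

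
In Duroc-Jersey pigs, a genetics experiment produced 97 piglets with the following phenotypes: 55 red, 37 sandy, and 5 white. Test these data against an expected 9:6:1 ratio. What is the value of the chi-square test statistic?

0.200

Expected counts for N = 97 under a 9:6:1 ratio (total parts = 16):
  red: 97 × 9/16 = 54.5625
  sandy: 97 × 6/16 = 36.375
  white: 97 × 1/16 = 6.0625
χ² = Σ (O − E)² / E
  red: (55 − 54.5625)² / 54.5625 = 0.0035
  sandy: (37 − 36.375)² / 36.375 = 0.0107
  white: (5 − 6.0625)² / 6.0625 = 0.1862
χ² = 0.0035 + 0.0107 + 0.1862 = 0.2004 ≈ 0.200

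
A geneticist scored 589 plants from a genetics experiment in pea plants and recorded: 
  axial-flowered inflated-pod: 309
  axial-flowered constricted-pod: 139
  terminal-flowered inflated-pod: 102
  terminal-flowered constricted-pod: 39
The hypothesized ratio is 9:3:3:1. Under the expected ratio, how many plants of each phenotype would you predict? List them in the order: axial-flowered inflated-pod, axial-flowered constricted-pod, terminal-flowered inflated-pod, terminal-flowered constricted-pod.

331.3125, 110.4375, 110.4375, 36.8125

Expected counts for N = 589 under a 9:3:3:1 ratio (total parts = 16):
  axial-flowered inflated-pod: 589 × 9/16 = 331.3125
  axial-flowered constricted-pod: 589 × 3/16 = 110.4375
  terminal-flowered inflated-pod: 589 × 3/16 = 110.4375
  terminal-flowered constricted-pod: 589 × 1/16 = 36.8125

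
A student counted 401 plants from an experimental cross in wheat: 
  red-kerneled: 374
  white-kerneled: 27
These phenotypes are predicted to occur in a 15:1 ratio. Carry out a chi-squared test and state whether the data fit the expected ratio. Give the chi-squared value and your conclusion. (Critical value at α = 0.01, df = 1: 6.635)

0.160; consistent

Under the 15:1 hypothesis (Σ ratio = 16, N = 401):
  red-kerneled: 401 × 15/16 = 375.9375
  white-kerneled: 401 × 1/16 = 25.0625
χ² = Σ (O − E)² / E
  red-kerneled: (374 − 375.9375)² / 375.9375 = 0.0100
  white-kerneled: (27 − 25.0625)² / 25.0625 = 0.1498
χ² = 0.0100 + 0.1498 = 0.1598 ≈ 0.160
Degrees of freedom = 2 − 1 = 1; critical value at α = 0.01 is 6.635.
Since 0.160 < 6.635, we fail to reject the null hypothesis — the data are consistent with the 15:1 ratio.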